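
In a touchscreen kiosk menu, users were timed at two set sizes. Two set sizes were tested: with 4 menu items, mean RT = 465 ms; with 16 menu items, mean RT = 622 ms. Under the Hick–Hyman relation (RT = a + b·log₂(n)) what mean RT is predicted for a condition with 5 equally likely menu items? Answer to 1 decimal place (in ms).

490.3 ms

With log₂ n on the abscissa the relation is linear; from the two conditions:
  b = (622 − 465) / (log₂ 16 − log₂ 4) = 157 / (4 − 2) = 78.500 ms/bit
  a = 465 − 78.500 × 2 = 308.000 ms
Then RT(5) = 308.000 + 78.500 × log₂ 5 = 308.000 + 78.500 × 2.3219 ≈ 490.271 ms.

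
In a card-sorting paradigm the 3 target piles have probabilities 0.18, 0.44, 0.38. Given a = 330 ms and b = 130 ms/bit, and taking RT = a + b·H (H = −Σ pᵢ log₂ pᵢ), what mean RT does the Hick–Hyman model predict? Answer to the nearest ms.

H = 0.18·log₂(1/0.18) + 0.44·log₂(1/0.44) + 0.38·log₂(1/0.38) = 1.4969 bits.
RT = 330 + 130 × 1.4969 = 524.60 ms.

525 ms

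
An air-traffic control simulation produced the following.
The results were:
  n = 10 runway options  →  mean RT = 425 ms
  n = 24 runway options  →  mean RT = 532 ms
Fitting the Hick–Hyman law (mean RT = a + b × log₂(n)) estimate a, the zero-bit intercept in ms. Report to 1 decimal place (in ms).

143.6 ms

Slope: b = (532 − 425) / (log₂ 24 − log₂ 10) = 107/1.2630 = 84.717 ms/bit.
a = RT₁ − b·log₂ n₁ = 425 − 84.717 × 3.3219 = 143.577 ms.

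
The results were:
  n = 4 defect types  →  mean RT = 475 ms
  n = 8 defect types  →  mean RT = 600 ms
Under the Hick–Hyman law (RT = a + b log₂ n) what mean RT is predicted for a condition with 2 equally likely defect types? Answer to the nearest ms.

350 ms

RT is linear in log₂ n, so two points fix the line:
  b = (600 − 475) / (log₂ 8 − log₂ 4) = 125 / (3 − 2) = 125 ms/bit
  a = 475 − 125 × 2 = 225 ms
Then RT(2) = 225 + 125 × log₂ 2 = 225 + 125 × 1 ≈ 350.000 ms.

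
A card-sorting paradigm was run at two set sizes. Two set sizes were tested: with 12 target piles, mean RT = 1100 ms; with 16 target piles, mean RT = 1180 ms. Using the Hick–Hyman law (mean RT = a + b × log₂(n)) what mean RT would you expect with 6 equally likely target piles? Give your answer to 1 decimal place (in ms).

RT is linear in log₂ n, so two points fix the line:
  b = (1180 − 1100) / (log₂ 16 − log₂ 12) = 80 / (4 − 3.5850) = 192.754 ms/bit
  a = 1100 − 192.754 × 3.5850 = 408.985 ms
Then RT(6) = 408.985 + 192.754 × log₂ 6 = 408.985 + 192.754 × 2.5850 ≈ 907.246 ms.

907.2 ms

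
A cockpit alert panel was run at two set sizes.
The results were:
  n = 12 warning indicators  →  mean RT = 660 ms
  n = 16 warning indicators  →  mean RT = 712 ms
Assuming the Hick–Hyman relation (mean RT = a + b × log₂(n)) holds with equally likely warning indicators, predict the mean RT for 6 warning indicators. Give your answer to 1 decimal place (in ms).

With log₂ n on the abscissa the relation is linear; from the two conditions:
  b = (712 − 660) / (log₂ 16 − log₂ 12) = 52 / (4 − 3.5850) = 125.290 ms/bit
  a = 660 − 125.290 × 3.5850 = 210.840 ms
Then RT(6) = 210.840 + 125.290 × log₂ 6 = 210.840 + 125.290 × 2.5850 ≈ 534.710 ms.

534.7 ms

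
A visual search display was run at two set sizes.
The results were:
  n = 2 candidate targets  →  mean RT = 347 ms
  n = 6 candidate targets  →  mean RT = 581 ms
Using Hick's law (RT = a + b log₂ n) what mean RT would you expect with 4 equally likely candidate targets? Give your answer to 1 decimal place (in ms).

Solve the two-equation system in a and b:
  b = (581 − 347) / (log₂ 6 − log₂ 2) = 234 / (2.5850 − 1) = 147.638 ms/bit
  a = 347 − 147.638 × 1 = 199.362 ms
Then RT(4) = 199.362 + 147.638 × log₂ 4 = 199.362 + 147.638 × 2 ≈ 494.638 ms.

494.6 ms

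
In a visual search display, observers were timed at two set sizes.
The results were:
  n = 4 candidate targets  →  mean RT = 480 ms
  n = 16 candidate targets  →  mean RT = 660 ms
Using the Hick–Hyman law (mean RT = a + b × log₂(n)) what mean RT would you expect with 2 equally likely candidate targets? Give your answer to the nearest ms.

390 ms

Fit slope and intercept:
  b = (660 − 480) / (log₂ 16 − log₂ 4) = 180 / (4 − 2) = 90 ms/bit
  a = 480 − 90 × 2 = 300 ms
Then RT(2) = 300 + 90 × log₂ 2 = 300 + 90 × 1 ≈ 390.000 ms.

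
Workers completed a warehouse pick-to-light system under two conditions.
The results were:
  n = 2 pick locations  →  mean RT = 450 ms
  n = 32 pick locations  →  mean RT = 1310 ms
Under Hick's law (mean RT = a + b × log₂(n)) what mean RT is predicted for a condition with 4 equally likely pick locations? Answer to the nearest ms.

With log₂ n on the abscissa the relation is linear; from the two conditions:
  b = (1310 − 450) / (log₂ 32 − log₂ 2) = 860 / (5 − 1) = 215 ms/bit
  a = 450 − 215 × 1 = 235 ms
Then RT(4) = 235 + 215 × log₂ 4 = 235 + 215 × 2 ≈ 665.000 ms.

665 ms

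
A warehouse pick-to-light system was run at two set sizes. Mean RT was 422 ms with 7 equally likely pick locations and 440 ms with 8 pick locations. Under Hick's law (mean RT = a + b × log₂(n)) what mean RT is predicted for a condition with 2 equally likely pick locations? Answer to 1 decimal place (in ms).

Solve the two-equation system in a and b:
  b = (440 − 422) / (log₂ 8 − log₂ 7) = 18 / (3 − 2.8074) = 93.436 ms/bit
  a = 422 − 93.436 × 2.8074 = 159.692 ms
Then RT(2) = 159.692 + 93.436 × log₂ 2 = 159.692 + 93.436 × 1 ≈ 253.128 ms.

253.1 ms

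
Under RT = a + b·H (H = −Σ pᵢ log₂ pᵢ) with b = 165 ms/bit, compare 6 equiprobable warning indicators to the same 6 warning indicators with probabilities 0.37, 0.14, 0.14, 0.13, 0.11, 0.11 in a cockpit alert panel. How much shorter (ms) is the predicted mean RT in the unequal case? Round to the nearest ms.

Equiprobable entropy H₀ = log₂ 6 = 2.5850 bits.
Skewed entropy H = −Σ pᵢ log₂ pᵢ = 2.4082 bits.
ΔRT = b·(H₀ − H) = 165 × 0.1768 = 29.17 ms.

29 ms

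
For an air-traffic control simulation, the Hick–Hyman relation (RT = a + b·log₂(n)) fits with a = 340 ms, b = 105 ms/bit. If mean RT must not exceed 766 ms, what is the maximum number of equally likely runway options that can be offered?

Set 340 + 105·log₂ n ≤ 766 → log₂ n ≤ (766 − 340)/105 = 4.0571.
So n ≤ 2^4.0571 = 16.646; the largest integer n is 16.

16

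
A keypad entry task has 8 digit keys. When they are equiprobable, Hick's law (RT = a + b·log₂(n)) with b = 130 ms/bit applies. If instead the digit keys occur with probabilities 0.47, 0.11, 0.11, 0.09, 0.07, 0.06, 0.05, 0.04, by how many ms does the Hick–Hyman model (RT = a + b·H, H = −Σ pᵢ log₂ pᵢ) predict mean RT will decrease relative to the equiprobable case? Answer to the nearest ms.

73 ms

Equiprobable entropy H₀ = log₂ 8 = 3.0000 bits.
Skewed entropy H = −Σ pᵢ log₂ pᵢ = 2.4391 bits.
ΔRT = b·(H₀ − H) = 130 × 0.5609 = 72.91 ms.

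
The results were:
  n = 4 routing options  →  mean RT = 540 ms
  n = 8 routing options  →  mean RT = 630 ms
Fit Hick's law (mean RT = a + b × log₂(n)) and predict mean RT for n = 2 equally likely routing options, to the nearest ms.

450 ms

RT is linear in log₂ n, so two points fix the line:
  b = (630 − 540) / (log₂ 8 − log₂ 4) = 90 / (3 − 2) = 90 ms/bit
  a = 540 − 90 × 2 = 360 ms
Then RT(2) = 360 + 90 × log₂ 2 = 360 + 90 × 1 ≈ 450.000 ms.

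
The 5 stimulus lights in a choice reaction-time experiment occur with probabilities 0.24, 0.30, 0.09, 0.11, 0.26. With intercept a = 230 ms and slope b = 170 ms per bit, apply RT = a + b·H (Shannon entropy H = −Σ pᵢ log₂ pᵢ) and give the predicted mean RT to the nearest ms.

601 ms

Entropy contributions −pᵢ log₂ pᵢ: 0.4941, 0.5211, 0.3127, 0.3503, 0.5053; sum H = 2.1835 bits.
RT = a + bH = 230 + 170·2.1835 = 601.19 ms.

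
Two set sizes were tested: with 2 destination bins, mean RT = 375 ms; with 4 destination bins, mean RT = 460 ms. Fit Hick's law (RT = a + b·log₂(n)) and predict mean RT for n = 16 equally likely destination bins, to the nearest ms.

With log₂ n on the abscissa the relation is linear; from the two conditions:
  b = (460 − 375) / (log₂ 4 − log₂ 2) = 85 / (2 − 1) = 85 ms/bit
  a = 375 − 85 × 1 = 290 ms
Then RT(16) = 290 + 85 × log₂ 16 = 290 + 85 × 4 ≈ 630.000 ms.

630 ms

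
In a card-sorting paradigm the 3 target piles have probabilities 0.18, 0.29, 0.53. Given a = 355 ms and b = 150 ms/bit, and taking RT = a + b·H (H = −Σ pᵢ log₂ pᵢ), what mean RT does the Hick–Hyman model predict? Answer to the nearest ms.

572 ms

Entropy contributions −pᵢ log₂ pᵢ: 0.4453, 0.5179, 0.4854; sum H = 1.4487 bits.
RT = a + bH = 355 + 150·1.4487 = 572.30 ms.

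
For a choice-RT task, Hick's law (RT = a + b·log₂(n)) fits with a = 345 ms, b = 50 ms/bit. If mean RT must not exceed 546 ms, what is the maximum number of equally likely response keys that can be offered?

50·log₂ n ≤ 546 − 345 = 201, giving log₂ n ≤ 4.0200 and n ≤ 16.223. The largest whole number is 16.

16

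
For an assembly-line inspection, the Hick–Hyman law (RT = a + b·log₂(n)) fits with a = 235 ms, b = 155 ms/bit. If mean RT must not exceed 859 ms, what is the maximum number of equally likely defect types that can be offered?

16

Set 235 + 155·log₂ n ≤ 859 → log₂ n ≤ (859 − 235)/155 = 4.0258.
So n ≤ 2^4.0258 = 16.289; the largest integer n is 16.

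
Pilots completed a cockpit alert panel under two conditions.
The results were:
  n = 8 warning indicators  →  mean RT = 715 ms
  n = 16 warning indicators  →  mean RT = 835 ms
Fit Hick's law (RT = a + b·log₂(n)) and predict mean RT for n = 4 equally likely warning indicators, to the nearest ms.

595 ms

With log₂ n on the abscissa the relation is linear; from the two conditions:
  b = (835 − 715) / (log₂ 16 − log₂ 8) = 120 / (4 − 3) = 120 ms/bit
  a = 715 − 120 × 3 = 355 ms
Then RT(4) = 355 + 120 × log₂ 4 = 355 + 120 × 2 ≈ 595.000 ms.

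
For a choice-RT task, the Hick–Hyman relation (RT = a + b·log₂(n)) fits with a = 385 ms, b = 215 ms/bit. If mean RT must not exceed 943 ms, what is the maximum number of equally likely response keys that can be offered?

6

215·log₂ n ≤ 943 − 385 = 558, giving log₂ n ≤ 2.5953 and n ≤ 6.043. The largest whole number is 6.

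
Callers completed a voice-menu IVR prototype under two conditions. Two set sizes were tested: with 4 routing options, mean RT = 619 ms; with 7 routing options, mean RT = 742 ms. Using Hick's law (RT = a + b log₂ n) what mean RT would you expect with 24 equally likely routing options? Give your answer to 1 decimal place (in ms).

1012.8 ms

Solve the two-equation system in a and b:
  b = (742 − 619) / (log₂ 7 − log₂ 4) = 123 / (2.8074 − 2) = 152.349 ms/bit
  a = 619 − 152.349 × 2 = 314.301 ms
Then RT(24) = 314.301 + 152.349 × log₂ 24 = 314.301 + 152.349 × 4.5850 ≈ 1012.817 ms.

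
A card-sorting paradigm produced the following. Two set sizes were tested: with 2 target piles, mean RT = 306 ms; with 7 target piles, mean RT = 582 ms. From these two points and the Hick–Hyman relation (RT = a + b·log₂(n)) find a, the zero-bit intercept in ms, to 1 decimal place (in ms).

Slope: b = (582 − 306) / (log₂ 7 − log₂ 2) = 276/1.8074 = 152.709 ms/bit.
Intercept: a = 306 − 152.709·log₂(2) = 153.291 ms.

153.3 ms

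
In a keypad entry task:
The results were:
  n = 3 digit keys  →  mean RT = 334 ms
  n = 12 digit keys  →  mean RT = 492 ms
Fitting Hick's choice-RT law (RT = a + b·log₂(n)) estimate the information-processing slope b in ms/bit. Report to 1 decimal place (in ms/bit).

Slope: b = (492 − 334) / (log₂ 12 − log₂ 3) = 158/2.0000 = 79.000 ms/bit.

79.0 ms/bit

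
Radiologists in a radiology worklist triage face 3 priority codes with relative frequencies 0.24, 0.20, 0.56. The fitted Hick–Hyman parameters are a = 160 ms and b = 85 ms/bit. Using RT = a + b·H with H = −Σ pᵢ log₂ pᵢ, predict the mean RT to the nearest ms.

281 ms

H = 0.24·log₂(1/0.24) + 0.20·log₂(1/0.20) + 0.56·log₂(1/0.56) = 1.4270 bits.
RT = 160 + 85 × 1.4270 = 281.29 ms.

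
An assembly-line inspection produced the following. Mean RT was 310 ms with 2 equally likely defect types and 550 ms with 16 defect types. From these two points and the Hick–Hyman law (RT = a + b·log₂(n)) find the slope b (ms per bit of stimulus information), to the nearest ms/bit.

The slope on a log₂ axis is (550 − 310) / (4 − 1) = 80 ms/bit.

80 ms/bit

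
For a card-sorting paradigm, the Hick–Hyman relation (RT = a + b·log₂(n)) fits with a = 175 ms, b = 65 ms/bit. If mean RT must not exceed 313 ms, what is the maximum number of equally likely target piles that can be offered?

4

Information budget: (313 − 175)/65 = 2.1231 bits, so n ≤ 2^2.1231 = 4.356 → at most 4.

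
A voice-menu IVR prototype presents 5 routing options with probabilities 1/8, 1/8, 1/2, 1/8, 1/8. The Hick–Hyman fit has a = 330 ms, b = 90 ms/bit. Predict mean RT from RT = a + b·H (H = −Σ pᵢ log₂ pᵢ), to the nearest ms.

510 ms

H = −Σ pᵢ log₂ pᵢ = 0.125·3 + 0.125·3 + 0.5·1 + 0.125·3 + 0.125·3 = 2.000 bits.
RT = 330 + 90 × 2.000 = 510.00 ms.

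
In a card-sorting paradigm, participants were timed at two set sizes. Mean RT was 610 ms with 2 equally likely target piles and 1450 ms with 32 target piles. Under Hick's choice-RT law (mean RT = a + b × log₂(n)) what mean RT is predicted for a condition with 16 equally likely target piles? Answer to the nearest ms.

1240 ms

Solve the two-equation system in a and b:
  b = (1450 − 610) / (log₂ 32 − log₂ 2) = 840 / (5 − 1) = 210 ms/bit
  a = 610 − 210 × 1 = 400 ms
Then RT(16) = 400 + 210 × log₂ 16 = 400 + 210 × 4 ≈ 1240.000 ms.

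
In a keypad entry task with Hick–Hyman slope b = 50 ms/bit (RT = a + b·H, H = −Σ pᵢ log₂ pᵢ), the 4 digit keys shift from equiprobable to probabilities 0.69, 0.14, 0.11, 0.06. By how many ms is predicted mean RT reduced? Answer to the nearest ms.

32 ms

Equiprobable entropy H₀ = log₂ 4 = 2.0000 bits.
Skewed entropy H = −Σ pᵢ log₂ pᵢ = 1.3603 bits.
ΔRT = b·(H₀ − H) = 50 × 0.6397 = 31.98 ms.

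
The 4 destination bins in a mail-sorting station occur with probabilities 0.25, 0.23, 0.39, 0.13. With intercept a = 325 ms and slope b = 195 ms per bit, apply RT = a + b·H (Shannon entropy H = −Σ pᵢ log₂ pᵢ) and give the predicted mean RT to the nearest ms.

696 ms

Entropy contributions −pᵢ log₂ pᵢ: 0.5000, 0.4877, 0.5298, 0.3826; sum H = 1.9001 bits.
RT = a + bH = 325 + 195·1.9001 = 695.52 ms.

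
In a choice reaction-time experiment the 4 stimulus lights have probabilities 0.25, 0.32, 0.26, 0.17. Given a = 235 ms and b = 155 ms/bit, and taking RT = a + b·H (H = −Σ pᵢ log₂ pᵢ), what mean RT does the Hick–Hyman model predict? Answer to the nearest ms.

H = 0.25·log₂(1/0.25) + 0.32·log₂(1/0.32) + 0.26·log₂(1/0.26) + 0.17·log₂(1/0.17) = 1.9659 bits.
RT = 235 + 155 × 1.9659 = 539.72 ms.

540 ms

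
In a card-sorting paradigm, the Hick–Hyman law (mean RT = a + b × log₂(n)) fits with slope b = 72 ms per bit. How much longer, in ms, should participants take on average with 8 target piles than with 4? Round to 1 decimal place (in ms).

72.0 ms

Only the slope matters, since a is common to both: ΔRT = b·log₂(n₂/n₁).
log₂(8) − log₂(4) = log₂(8/4) = log₂(2) = 1.
ΔRT = 72 × 1.0000 = 72.000 ms.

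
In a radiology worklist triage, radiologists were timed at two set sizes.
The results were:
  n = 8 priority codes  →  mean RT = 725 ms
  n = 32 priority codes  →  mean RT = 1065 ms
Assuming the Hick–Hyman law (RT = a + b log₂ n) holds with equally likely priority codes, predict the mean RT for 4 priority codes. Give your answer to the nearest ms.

Solve the two-equation system in a and b:
  b = (1065 − 725) / (log₂ 32 − log₂ 8) = 340 / (5 − 3) = 170 ms/bit
  a = 725 − 170 × 3 = 215 ms
Then RT(4) = 215 + 170 × log₂ 4 = 215 + 170 × 2 ≈ 555.000 ms.

555 ms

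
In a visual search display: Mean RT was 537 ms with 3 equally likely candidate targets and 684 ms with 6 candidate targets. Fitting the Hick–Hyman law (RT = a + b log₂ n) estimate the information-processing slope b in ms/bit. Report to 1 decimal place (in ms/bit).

Slope: b = (684 − 537) / (log₂ 6 − log₂ 3) = 147/1.0000 = 147.000 ms/bit.

147.0 ms/bit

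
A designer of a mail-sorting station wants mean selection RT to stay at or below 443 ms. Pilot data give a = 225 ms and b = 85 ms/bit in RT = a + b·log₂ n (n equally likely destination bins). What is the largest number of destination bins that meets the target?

Information budget: (443 − 225)/85 = 2.5647 bits, so n ≤ 2^2.5647 = 5.916 → at most 5.

5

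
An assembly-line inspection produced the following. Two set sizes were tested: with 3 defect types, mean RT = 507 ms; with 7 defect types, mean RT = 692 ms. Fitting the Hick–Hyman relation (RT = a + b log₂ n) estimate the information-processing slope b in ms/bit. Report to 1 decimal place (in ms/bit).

Slope: b = (692 − 507) / (log₂ 7 − log₂ 3) = 185/1.2224 = 151.343 ms/bit.

151.3 ms/bit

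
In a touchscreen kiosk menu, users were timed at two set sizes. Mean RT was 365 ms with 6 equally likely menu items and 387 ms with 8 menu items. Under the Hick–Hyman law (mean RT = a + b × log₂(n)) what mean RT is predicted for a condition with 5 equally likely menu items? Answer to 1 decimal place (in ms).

Solve the two-equation system in a and b:
  b = (387 − 365) / (log₂ 8 − log₂ 6) = 22 / (3 − 2.5850) = 53.007 ms/bit
  a = 365 − 53.007 × 2.5850 = 227.978 ms
Then RT(5) = 227.978 + 53.007 × log₂ 5 = 227.978 + 53.007 × 2.3219 ≈ 351.057 ms.

351.1 ms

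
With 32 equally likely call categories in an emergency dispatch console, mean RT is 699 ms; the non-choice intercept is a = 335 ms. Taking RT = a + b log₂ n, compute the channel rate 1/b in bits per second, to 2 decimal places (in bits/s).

13.74 bits/s

Choice component = 699 − 335 = 364 ms over log₂(32) = 5 bits.
b = 364 / 5 = 72.800 ms/bit, so 1/b = 13.736 bits/s.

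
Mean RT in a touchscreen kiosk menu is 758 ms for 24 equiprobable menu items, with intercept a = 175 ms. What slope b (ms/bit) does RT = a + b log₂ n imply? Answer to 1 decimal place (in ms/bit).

127.2 ms/bit

24 alternatives carry log₂ 24 = 4.5850 bits; the choice cost is 758 − 175 = 583 ms, so b = 583/4.5850 = 127.155 ms/bit.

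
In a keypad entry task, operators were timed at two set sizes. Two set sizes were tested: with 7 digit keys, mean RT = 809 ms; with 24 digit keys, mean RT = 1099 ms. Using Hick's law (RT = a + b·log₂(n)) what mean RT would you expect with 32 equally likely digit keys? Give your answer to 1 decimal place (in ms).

1166.7 ms

RT is linear in log₂ n, so two points fix the line:
  b = (1099 − 809) / (log₂ 24 − log₂ 7) = 290 / (4.5850 − 2.8074) = 163.141 ms/bit
  a = 809 − 163.141 × 2.8074 = 351.006 ms
Then RT(32) = 351.006 + 163.141 × log₂ 32 = 351.006 + 163.141 × 5 ≈ 1166.709 ms.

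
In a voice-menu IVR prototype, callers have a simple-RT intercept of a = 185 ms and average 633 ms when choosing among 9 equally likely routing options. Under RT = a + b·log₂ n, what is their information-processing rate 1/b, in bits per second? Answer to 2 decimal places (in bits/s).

7.08 bits/s

b = (633 − 185)/log₂ 9 = 448/3.1699 = 141.328 ms per bit = 0.14133 s/bit; the reciprocal is 7.076 bits/s.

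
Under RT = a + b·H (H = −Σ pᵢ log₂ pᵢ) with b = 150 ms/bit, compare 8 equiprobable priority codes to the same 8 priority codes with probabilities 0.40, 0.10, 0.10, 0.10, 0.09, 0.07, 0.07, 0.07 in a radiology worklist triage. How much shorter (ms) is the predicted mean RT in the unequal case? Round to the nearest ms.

53 ms

The RT saving is b·ΔH. Equiprobable H₀ = log₂(8) = 3.0000 bits; with the given probabilities H = 2.6437 bits.
b·(H₀ − H) = 150 × (3.0000 − 2.6437) = 53.45 ms.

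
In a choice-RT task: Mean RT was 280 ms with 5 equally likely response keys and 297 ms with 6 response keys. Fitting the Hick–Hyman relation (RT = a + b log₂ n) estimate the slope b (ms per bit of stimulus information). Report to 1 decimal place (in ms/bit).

The slope on a log₂ axis is (297 − 280) / (2.5850 − 2.3219) = 64.630 ms/bit.

64.6 ms/bit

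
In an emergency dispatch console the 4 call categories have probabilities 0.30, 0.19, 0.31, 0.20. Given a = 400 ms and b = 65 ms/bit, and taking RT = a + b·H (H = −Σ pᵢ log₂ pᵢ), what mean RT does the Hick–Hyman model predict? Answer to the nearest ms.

528 ms

Entropy contributions −pᵢ log₂ pᵢ: 0.5211, 0.4552, 0.5238, 0.4644; sum H = 1.9645 bits.
RT = a + bH = 400 + 65·1.9645 = 527.69 ms.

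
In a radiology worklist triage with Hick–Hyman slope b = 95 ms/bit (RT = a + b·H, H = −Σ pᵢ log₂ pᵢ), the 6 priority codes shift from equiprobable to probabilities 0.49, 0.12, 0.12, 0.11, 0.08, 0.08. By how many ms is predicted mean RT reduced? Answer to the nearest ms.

The RT saving is b·ΔH. Equiprobable H₀ = log₂(6) = 2.5850 bits; with the given probabilities H = 2.1717 bits.
b·(H₀ − H) = 95 × (2.5850 − 2.1717) = 39.26 ms.

39 ms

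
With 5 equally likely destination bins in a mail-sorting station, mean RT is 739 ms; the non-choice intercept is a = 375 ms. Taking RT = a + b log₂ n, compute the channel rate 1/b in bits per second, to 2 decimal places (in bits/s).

6.38 bits/s

b = (739 − 375)/log₂ 5 = 364/2.3219 = 156.766 ms per bit = 0.15677 s/bit; the reciprocal is 6.379 bits/s.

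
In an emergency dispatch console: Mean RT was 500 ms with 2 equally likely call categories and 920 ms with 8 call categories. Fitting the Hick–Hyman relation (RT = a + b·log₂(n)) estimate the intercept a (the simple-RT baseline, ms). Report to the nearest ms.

290 ms

Slope: b = (920 − 500) / (log₂ 8 − log₂ 2) = 420/2.0000 = 210 ms/bit.
Intercept: a = 500 − 210·log₂(2) = 290.000 ms.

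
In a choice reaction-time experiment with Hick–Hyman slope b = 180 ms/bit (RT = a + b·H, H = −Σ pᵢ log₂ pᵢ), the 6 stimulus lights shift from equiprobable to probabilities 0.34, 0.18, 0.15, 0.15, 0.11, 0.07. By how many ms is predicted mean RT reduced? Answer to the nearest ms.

31 ms

The RT saving is b·ΔH. Equiprobable H₀ = log₂(6) = 2.5850 bits; with the given probabilities H = 2.4144 bits.
b·(H₀ − H) = 180 × (2.5850 − 2.4144) = 30.70 ms.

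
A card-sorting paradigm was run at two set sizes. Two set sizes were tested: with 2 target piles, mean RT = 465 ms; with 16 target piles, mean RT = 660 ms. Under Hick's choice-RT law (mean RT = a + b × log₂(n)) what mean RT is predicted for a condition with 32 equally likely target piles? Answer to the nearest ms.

725 ms

RT is linear in log₂ n, so two points fix the line:
  b = (660 − 465) / (log₂ 16 − log₂ 2) = 195 / (4 − 1) = 65 ms/bit
  a = 465 − 65 × 1 = 400 ms
Then RT(32) = 400 + 65 × log₂ 32 = 400 + 65 × 5 ≈ 725.000 ms.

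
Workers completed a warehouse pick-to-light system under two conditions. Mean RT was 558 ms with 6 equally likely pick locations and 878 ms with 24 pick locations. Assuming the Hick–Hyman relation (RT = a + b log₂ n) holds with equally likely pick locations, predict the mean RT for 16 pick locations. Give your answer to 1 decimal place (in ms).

784.4 ms

RT is linear in log₂ n, so two points fix the line:
  b = (878 − 558) / (log₂ 24 − log₂ 6) = 320 / (4.5850 − 2.5850) = 160.000 ms/bit
  a = 558 − 160.000 × 2.5850 = 144.406 ms
Then RT(16) = 144.406 + 160.000 × log₂ 16 = 144.406 + 160.000 × 4 ≈ 784.406 ms.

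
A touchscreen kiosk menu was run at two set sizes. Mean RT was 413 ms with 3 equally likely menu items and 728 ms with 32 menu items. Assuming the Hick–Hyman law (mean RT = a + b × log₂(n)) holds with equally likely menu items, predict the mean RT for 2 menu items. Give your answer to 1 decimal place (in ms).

With log₂ n on the abscissa the relation is linear; from the two conditions:
  b = (728 − 413) / (log₂ 32 − log₂ 3) = 315 / (5 − 1.5850) = 92.239 ms/bit
  a = 413 − 92.239 × 1.5850 = 266.804 ms
Then RT(2) = 266.804 + 92.239 × log₂ 2 = 266.804 + 92.239 × 1 ≈ 359.044 ms.

359.0 ms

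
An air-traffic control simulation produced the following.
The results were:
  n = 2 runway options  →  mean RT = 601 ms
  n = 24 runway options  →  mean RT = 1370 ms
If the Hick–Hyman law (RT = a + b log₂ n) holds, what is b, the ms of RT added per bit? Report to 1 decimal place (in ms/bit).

214.5 ms/bit

b = (RT₂ − RT₁)/(log₂ n₂ − log₂ n₁) = (1370 − 601)/(4.5850 − 1) = 214.507 ms/bit.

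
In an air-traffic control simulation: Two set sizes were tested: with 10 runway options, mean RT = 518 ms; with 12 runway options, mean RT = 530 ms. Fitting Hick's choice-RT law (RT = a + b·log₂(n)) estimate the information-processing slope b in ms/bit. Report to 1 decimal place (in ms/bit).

45.6 ms/bit

Slope: b = (530 − 518) / (log₂ 12 − log₂ 10) = 12/0.2630 = 45.621 ms/bit.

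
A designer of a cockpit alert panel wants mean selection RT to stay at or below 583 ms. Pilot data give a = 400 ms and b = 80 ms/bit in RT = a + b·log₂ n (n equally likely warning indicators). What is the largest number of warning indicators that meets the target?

Set 400 + 80·log₂ n ≤ 583 → log₂ n ≤ (583 − 400)/80 = 2.2875.
So n ≤ 2^2.2875 = 4.882; the largest integer n is 4.

4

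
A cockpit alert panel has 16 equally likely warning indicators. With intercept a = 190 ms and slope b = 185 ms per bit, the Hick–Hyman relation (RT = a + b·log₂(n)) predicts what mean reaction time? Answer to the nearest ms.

log₂(16) = 4 bits, so RT = 190 + 185 × 4 ≈ 930.000 ms.

930 ms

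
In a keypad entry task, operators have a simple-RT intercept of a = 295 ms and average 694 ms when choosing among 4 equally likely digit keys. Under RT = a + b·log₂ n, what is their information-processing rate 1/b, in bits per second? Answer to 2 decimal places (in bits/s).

Choice component = 694 − 295 = 399 ms over log₂(4) = 2 bits.
b = 399 / 2 = 199.500 ms/bit, so 1/b = 5.013 bits/s.

5.01 bits/s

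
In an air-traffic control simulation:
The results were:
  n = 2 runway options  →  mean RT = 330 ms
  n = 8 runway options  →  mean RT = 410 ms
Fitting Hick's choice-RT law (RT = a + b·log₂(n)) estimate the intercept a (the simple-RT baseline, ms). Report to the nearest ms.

Slope: b = (410 − 330) / (log₂ 8 − log₂ 2) = 80/2.0000 = 40 ms/bit.
a = RT₁ − b·log₂ n₁ = 330 − 40 × 1 = 290.000 ms.

290 ms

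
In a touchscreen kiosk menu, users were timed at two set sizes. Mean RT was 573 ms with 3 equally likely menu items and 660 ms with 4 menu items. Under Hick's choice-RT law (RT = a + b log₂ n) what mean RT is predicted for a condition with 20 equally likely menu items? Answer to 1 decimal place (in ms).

1146.7 ms

With log₂ n on the abscissa the relation is linear; from the two conditions:
  b = (660 − 573) / (log₂ 4 − log₂ 3) = 87 / (2 − 1.5850) = 209.620 ms/bit
  a = 573 − 209.620 × 1.5850 = 240.761 ms
Then RT(20) = 240.761 + 209.620 × log₂ 20 = 240.761 + 209.620 × 4.3219 ≈ 1146.722 ms.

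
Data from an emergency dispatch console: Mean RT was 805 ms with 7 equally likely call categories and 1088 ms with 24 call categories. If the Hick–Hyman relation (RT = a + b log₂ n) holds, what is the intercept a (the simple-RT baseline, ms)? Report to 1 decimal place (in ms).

The slope on a log₂ axis is (1088 − 805) / (4.5850 − 2.8074) = 159.203 ms/bit.
a = RT₁ − b·log₂ n₁ = 805 − 159.203 × 2.8074 = 358.061 ms.

358.1 ms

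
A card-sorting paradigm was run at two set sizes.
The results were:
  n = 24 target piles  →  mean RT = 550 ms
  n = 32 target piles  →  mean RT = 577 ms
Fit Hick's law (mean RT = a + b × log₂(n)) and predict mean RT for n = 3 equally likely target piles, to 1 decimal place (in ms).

354.8 ms

RT is linear in log₂ n, so two points fix the line:
  b = (577 − 550) / (log₂ 32 − log₂ 24) = 27 / (5 − 4.5850) = 65.054 ms/bit
  a = 550 − 65.054 × 4.5850 = 251.728 ms
Then RT(3) = 251.728 + 65.054 × log₂ 3 = 251.728 + 65.054 × 1.5850 ≈ 354.837 ms.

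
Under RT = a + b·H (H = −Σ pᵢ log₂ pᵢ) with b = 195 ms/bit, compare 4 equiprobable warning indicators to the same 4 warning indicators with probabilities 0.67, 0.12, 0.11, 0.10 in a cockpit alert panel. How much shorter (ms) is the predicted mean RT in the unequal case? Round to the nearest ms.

The RT saving is b·ΔH. Equiprobable H₀ = log₂(4) = 2.0000 bits; with the given probabilities H = 1.4367 bits.
b·(H₀ − H) = 195 × (2.0000 − 1.4367) = 109.85 ms.

110 ms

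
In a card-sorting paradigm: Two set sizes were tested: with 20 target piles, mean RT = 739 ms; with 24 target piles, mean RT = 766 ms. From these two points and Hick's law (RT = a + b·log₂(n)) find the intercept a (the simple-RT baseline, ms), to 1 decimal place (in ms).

295.4 ms

b = (RT₂ − RT₁)/(log₂ n₂ − log₂ n₁) = (766 − 739)/(4.5850 − 4.3219) = 102.648 ms/bit.
Intercept: a = 739 − 102.648·log₂(20) = 295.362 ms.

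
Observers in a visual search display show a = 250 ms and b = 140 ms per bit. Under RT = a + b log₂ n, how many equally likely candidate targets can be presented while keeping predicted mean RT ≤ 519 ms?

3

140·log₂ n ≤ 519 − 250 = 269, giving log₂ n ≤ 1.9214 and n ≤ 3.788. The largest whole number is 3.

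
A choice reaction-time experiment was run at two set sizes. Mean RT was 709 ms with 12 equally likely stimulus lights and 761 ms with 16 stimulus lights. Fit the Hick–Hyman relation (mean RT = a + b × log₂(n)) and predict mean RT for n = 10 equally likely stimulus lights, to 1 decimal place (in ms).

676.0 ms

RT is linear in log₂ n, so two points fix the line:
  b = (761 − 709) / (log₂ 16 − log₂ 12) = 52 / (4 − 3.5850) = 125.290 ms/bit
  a = 709 − 125.290 × 3.5850 = 259.840 ms
Then RT(10) = 259.840 + 125.290 × log₂ 10 = 259.840 + 125.290 × 3.3219 ≈ 676.044 ms.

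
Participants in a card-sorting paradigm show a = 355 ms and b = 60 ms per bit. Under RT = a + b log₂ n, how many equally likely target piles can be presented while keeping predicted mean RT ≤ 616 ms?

60·log₂ n ≤ 616 − 355 = 261, giving log₂ n ≤ 4.3500 and n ≤ 20.393. The largest whole number is 20.

20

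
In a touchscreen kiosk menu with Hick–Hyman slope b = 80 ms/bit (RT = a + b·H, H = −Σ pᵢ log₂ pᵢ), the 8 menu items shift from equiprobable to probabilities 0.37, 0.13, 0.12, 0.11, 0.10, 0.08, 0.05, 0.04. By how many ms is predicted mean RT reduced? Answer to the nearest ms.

27 ms

The RT saving is b·ΔH. Equiprobable H₀ = log₂(8) = 3.0000 bits; with the given probabilities H = 2.6563 bits.
b·(H₀ − H) = 80 × (3.0000 − 2.6563) = 27.50 ms.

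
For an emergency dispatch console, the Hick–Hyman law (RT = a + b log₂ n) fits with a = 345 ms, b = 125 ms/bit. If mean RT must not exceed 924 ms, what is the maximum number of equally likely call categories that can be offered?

Set 345 + 125·log₂ n ≤ 924 → log₂ n ≤ (924 − 345)/125 = 4.6320.
So n ≤ 2^4.6320 = 24.795; the largest integer n is 24.

24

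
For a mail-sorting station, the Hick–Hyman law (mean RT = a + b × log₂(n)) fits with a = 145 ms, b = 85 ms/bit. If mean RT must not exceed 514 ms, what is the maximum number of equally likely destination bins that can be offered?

85·log₂ n ≤ 514 − 145 = 369, giving log₂ n ≤ 4.3412 and n ≤ 20.269. The largest whole number is 20.

20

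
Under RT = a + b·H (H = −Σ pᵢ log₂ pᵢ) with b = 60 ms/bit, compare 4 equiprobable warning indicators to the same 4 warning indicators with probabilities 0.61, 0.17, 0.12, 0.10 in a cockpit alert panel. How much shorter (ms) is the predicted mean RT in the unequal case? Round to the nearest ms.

26 ms

The RT saving is b·ΔH. Equiprobable H₀ = log₂(4) = 2.0000 bits; with the given probabilities H = 1.5688 bits.
b·(H₀ − H) = 60 × (2.0000 − 1.5688) = 25.87 ms.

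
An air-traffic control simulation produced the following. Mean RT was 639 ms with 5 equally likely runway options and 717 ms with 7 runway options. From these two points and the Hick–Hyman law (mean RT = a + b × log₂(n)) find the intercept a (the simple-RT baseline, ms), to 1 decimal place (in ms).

b = (RT₂ − RT₁)/(log₂ n₂ − log₂ n₁) = (717 − 639)/(2.8074 − 2.3219) = 160.683 ms/bit.
Intercept: a = 639 − 160.683·log₂(5) = 265.905 ms.

265.9 ms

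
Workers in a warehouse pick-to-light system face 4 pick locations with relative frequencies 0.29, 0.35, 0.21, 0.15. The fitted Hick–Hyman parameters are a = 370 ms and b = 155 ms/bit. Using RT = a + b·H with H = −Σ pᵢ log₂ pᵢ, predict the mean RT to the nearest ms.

Entropy contributions −pᵢ log₂ pᵢ: 0.5179, 0.5301, 0.4728, 0.4105; sum H = 1.9314 bits.
RT = a + bH = 370 + 155·1.9314 = 669.36 ms.

669 ms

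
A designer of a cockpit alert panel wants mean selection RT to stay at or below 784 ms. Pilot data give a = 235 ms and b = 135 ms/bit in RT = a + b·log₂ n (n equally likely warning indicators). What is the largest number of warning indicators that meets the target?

16

Information budget: (784 − 235)/135 = 4.0667 bits, so n ≤ 2^4.0667 = 16.757 → at most 16.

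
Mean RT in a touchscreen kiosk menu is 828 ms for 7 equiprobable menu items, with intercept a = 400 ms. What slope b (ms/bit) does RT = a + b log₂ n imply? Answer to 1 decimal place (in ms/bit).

log₂(7) = 2.8074 bits.
b = (RT − a)/log₂ n = (828 − 400) / 2.8074 = 152.457 ms/bit.

152.5 ms/bit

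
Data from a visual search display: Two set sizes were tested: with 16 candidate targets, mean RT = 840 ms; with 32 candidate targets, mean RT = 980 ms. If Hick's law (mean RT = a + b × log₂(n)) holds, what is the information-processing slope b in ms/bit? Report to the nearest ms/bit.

140 ms/bit

The slope on a log₂ axis is (980 − 840) / (5 − 4) = 140 ms/bit.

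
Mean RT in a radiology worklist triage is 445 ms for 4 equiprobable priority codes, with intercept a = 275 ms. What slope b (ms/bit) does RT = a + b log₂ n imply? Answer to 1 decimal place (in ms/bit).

b = (445 − 275) / log₂(4) = 170 / 2 = 85.000 ms/bit.

85.0 ms/bit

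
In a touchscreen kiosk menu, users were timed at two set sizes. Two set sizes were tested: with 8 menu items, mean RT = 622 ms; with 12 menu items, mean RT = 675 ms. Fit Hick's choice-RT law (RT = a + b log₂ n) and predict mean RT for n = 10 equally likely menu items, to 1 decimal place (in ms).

Fit slope and intercept:
  b = (675 − 622) / (log₂ 12 − log₂ 8) = 53 / (3.5850 − 3) = 90.604 ms/bit
  a = 622 − 90.604 × 3 = 350.188 ms
Then RT(10) = 350.188 + 90.604 × log₂ 10 = 350.188 + 90.604 × 3.3219 ≈ 651.168 ms.

651.2 ms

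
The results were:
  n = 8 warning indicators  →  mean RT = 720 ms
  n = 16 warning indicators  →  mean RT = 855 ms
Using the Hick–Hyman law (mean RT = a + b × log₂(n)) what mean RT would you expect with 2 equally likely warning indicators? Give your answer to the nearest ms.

450 ms

Solve the two-equation system in a and b:
  b = (855 − 720) / (log₂ 16 − log₂ 8) = 135 / (4 − 3) = 135 ms/bit
  a = 720 − 135 × 3 = 315 ms
Then RT(2) = 315 + 135 × log₂ 2 = 315 + 135 × 1 ≈ 450.000 ms.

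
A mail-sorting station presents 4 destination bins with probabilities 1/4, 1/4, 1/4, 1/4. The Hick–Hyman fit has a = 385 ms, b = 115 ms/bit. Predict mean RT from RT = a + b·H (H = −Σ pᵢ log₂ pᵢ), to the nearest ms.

615 ms

Each term −pᵢ log₂ pᵢ: 0.25·2 + 0.25·2 + 0.25·2 + 0.25·2; summed, H = 2.000 bits.
Mean RT = a + bH = 385 + 115·2.000 = 615.00 ms.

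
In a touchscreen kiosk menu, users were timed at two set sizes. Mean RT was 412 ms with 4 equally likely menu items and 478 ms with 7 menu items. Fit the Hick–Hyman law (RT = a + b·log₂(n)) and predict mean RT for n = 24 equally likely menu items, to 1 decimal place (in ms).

RT is linear in log₂ n, so two points fix the line:
  b = (478 − 412) / (log₂ 7 − log₂ 4) = 66 / (2.8074 − 2) = 81.748 ms/bit
  a = 412 − 81.748 × 2 = 248.503 ms
Then RT(24) = 248.503 + 81.748 × log₂ 24 = 248.503 + 81.748 × 4.5850 ≈ 623.317 ms.

623.3 ms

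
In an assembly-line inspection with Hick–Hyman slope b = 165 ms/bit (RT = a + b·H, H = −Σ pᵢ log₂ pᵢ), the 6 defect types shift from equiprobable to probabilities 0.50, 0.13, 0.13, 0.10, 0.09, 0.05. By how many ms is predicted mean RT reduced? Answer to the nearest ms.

The RT saving is b·ΔH. Equiprobable H₀ = log₂(6) = 2.5850 bits; with the given probabilities H = 2.1262 bits.
b·(H₀ − H) = 165 × (2.5850 − 2.1262) = 75.69 ms.

76 ms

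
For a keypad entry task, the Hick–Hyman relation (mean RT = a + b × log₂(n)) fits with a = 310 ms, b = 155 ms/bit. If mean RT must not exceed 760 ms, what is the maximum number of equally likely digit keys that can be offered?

Set 310 + 155·log₂ n ≤ 760 → log₂ n ≤ (760 − 310)/155 = 2.9032.
So n ≤ 2^2.9032 = 7.481; the largest integer n is 7.

7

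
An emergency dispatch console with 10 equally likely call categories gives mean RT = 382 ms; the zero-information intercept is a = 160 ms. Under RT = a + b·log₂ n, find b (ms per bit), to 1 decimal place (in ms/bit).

log₂(10) = 3.3219 bits.
b = (RT − a)/log₂ n = (382 − 160) / 3.3219 = 66.829 ms/bit.

66.8 ms/bit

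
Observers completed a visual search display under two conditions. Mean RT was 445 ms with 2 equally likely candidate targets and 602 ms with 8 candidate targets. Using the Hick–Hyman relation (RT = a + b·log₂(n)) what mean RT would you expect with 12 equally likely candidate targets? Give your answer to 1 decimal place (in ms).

647.9 ms

Fit slope and intercept:
  b = (602 − 445) / (log₂ 8 − log₂ 2) = 157 / (3 − 1) = 78.500 ms/bit
  a = 445 − 78.500 × 1 = 366.500 ms
Then RT(12) = 366.500 + 78.500 × log₂ 12 = 366.500 + 78.500 × 3.5850 ≈ 647.920 ms.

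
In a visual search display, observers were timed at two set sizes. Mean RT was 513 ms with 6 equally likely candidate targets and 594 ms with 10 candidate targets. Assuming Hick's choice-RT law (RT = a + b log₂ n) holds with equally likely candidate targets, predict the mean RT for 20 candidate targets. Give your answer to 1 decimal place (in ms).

703.9 ms

Fit slope and intercept:
  b = (594 − 513) / (log₂ 10 − log₂ 6) = 81 / (3.3219 − 2.5850) = 109.910 ms/bit
  a = 513 − 109.910 × 2.5850 = 228.886 ms
Then RT(20) = 228.886 + 109.910 × log₂ 20 = 228.886 + 109.910 × 4.3219 ≈ 703.910 ms.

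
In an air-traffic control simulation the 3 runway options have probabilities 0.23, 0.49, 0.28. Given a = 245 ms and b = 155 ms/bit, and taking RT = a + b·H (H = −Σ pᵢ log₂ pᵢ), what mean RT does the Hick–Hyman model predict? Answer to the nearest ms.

478 ms

H = 0.23·log₂(1/0.23) + 0.49·log₂(1/0.49) + 0.28·log₂(1/0.28) = 1.5062 bits.
RT = 245 + 155 × 1.5062 = 478.46 ms.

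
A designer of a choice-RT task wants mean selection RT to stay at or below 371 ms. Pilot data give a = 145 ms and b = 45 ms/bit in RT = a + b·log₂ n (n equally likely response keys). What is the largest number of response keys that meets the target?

Information budget: (371 − 145)/45 = 5.0222 bits, so n ≤ 2^5.0222 = 32.497 → at most 32.

32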